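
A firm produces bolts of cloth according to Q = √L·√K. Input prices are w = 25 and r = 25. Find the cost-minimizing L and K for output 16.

L* = 16, K* = 16

Cost minimization requires the marginal rate of technical substitution to equal the input-price ratio: MP_L/MP_K = w/r.
Here MP_L/MP_K = (1/2)·(K/L)/(1/2) = (K/L). Setting this equal to 25/25 = 1 gives K = L.
Substituting into Q = 16: L^(1/2)·(L)^(1/2) = 16.
Solving, L = 16 and K = 16.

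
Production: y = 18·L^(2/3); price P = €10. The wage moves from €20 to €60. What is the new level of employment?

From P·MP_L = w with MP_L = 12·L^(-1/3), the labor demand is L(w) = (120/w)^(3).
At w = 20: L = 216. At w = 60: L = 8.

L* = 8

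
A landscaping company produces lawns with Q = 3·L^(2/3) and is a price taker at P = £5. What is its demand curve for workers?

MP_L = (2/3)·3·L^(-1/3) = 2·L^(-1/3).
Setting P·MP_L = w: 10·L^(-1/3) = w.
Solving for L: L^(-1/3) = w/10, so L = (10/w)^(3).

L(w) = 1000/w³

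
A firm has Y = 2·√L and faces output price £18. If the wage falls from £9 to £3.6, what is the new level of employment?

L* = 25

From P·MP_L = w with MP_L = L^(-1/2), the labor demand is L(w) = (18/w)^(2).
At w = 9: L = 4. At w = 3.6: L = 25.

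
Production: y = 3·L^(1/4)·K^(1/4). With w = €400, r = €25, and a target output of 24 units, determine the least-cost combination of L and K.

Cost minimization requires the marginal rate of technical substitution to equal the input-price ratio: MP_L/MP_K = w/r.
Here MP_L/MP_K = (1/4)·(K/L)/(1/4) = (K/L). Setting this equal to 400/25 = 16 gives K = 16L.
Substituting into y = 24: 3·L^(1/4)·(16L)^(1/4) = 24.
Solving, L = 16 and K = 256.

L* = 16, K* = 256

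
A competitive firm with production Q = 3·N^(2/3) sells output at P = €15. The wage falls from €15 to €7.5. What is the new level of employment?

From P·MP_N = w with MP_N = 2·N^(-1/3), the labor demand is N(w) = (30/w)^(3).
At w = 15: N = 8. At w = 7.5: N = 64.

N* = 64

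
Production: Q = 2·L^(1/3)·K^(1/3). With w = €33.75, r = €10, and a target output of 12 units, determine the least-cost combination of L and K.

L* = 8, K* = 27

Cost minimization requires the marginal rate of technical substitution to equal the input-price ratio: MP_L/MP_K = w/r.
Here MP_L/MP_K = (1/3)·(K/L)/(1/3) = (K/L). Setting this equal to 33.75/10 = 3.375 gives K = 3.375L.
Substituting into Q = 12: 2·L^(1/3)·(3.375L)^(1/3) = 12.
Solving, L = 8 and K = 27.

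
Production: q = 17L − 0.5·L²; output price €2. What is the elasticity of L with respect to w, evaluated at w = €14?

ε = -0.7

From P·MP_L = w with MP_L = 17 − L, labor demand is L(w) = 17 − w/2.
dL/dw = −1/(2) = -0.5.
At w = 14, L = 10, so ε = (dL/dw)·(w/L) = (-0.5)·(14/10) = -0.7.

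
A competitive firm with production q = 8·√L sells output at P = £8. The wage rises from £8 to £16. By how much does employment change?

ΔL = -12

From P·MP_L = w with MP_L = 4·L^(-1/2), the labor demand is L(w) = (32/w)^(2).
At w = 8: L = 16. At w = 16: L = 4.
ΔL = 4 − 16 = -12.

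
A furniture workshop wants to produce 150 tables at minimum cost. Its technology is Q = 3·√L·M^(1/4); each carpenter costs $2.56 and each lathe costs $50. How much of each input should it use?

L* = 625, M* = 16

Cost minimization requires the marginal rate of technical substitution to equal the input-price ratio: MP_L/MP_M = w/r.
Here MP_L/MP_M = (1/2)·(M/L)/(1/4) = 2·(M/L). Setting this equal to 2.56/50 = 0.0512 gives M = 0.0256L.
Substituting into Q = 150: 3·L^(1/2)·(0.0256L)^(1/4) = 150.
Solving, L = 625 and M = 16.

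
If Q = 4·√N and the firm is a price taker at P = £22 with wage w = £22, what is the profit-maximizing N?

MP_N = (1/2)·4·N^(-1/2) = 2·N^(-1/2).
Profit maximization for a price taker requires P·MP_N = w: 22·2·N^(-1/2) = 22.
So N^(-1/2) = 0.5, which gives N = 4.

N* = 4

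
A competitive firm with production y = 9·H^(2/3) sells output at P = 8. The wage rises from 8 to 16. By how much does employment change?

ΔH = -189

From P·MP_H = w with MP_H = 6·H^(-1/3), the labor demand is H(w) = (48/w)^(3).
At w = 8: H = 216. At w = 16: H = 27.
ΔH = 27 − 216 = -189.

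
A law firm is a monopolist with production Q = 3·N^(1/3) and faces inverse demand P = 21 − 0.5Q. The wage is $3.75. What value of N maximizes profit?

Marginal revenue from the inverse demand is MR = 21 − Q.
The marginal product is MP_N = N^(-2/3).
A monopolist hires until marginal revenue product equals the wage: MR·MP_N = w.
At N, Q = 3·N^(1/3). Substituting and solving: (21 − 3·N^(1/3))·N^(-2/3) = 3.75 gives N = 8.

N* = 8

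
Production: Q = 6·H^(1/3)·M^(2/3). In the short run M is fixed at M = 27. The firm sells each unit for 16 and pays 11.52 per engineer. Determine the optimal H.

H* = 125

With M = 27, MP_H = (1/3)·6·H^(-2/3)·27^(2/3) = 18·H^(-2/3).
Profit maximization for a price taker requires P·MP_H = w: 16·18·H^(-2/3) = 11.52.
So H^(-2/3) = 0.04, which gives H = 125.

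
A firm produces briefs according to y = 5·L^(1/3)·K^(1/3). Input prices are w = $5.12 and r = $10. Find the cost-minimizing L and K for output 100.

Cost minimization requires the marginal rate of technical substitution to equal the input-price ratio: MP_L/MP_K = w/r.
Here MP_L/MP_K = (1/3)·(K/L)/(1/3) = (K/L). Setting this equal to 5.12/10 = 0.512 gives K = 0.512L.
Substituting into y = 100: 5·L^(1/3)·(0.512L)^(1/3) = 100.
Solving, L = 125 and K = 64.

L* = 125, K* = 64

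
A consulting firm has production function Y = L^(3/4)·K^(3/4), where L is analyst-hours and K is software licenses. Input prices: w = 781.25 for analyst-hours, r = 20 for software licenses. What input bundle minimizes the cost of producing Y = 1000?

Cost minimization requires the marginal rate of technical substitution to equal the input-price ratio: MP_L/MP_K = w/r.
Here MP_L/MP_K = (3/4)·(K/L)/(3/4) = (K/L). Setting this equal to 781.25/20 = 39.0625 gives K = 39.0625L.
Substituting into Y = 1000: L^(3/4)·(39.0625L)^(3/4) = 1000.
Solving, L = 16 and K = 625.

L* = 16, K* = 625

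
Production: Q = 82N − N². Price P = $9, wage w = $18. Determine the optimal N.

N* = 40

The marginal product of N is MP_N = 82 − 2N.
A price-taking firm hires until the value of the marginal product equals the wage: P·MP_N = w, so 9·(82 − 2N) = 18.
Then 82 − 2N = 2, giving N = 40.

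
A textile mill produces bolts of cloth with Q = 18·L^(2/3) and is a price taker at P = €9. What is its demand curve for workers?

MP_L = (2/3)·18·L^(-1/3) = 12·L^(-1/3).
Setting P·MP_L = w: 108·L^(-1/3) = w.
Solving for L: L^(-1/3) = w/108, so L = (108/w)^(3).

L(w) = 1259712/w³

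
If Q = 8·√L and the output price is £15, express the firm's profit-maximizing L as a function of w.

L(w) = 3600/w²

MP_L = (1/2)·8·L^(-1/2) = 4·L^(-1/2).
Setting P·MP_L = w: 60·L^(-1/2) = w.
Solving for L: L^(-1/2) = w/60, so L = (60/w)^(2).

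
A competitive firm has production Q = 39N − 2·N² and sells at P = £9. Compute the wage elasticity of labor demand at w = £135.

ε = -0.625

From P·MP_N = w with MP_N = 39 − 4N, labor demand is N(w) = (39 − w/9)/4.
dN/dw = −1/(36) = -1/36.
At w = 135, N = 6, so ε = (dN/dw)·(w/N) = (-1/36)·(135/6) = -0.625.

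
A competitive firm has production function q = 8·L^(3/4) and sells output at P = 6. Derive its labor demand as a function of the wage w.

MP_L = (3/4)·8·L^(-1/4) = 6·L^(-1/4).
Setting P·MP_L = w: 36·L^(-1/4) = w.
Solving for L: L^(-1/4) = w/36, so L = (36/w)^(4).

L(w) = 1679616/w^(4)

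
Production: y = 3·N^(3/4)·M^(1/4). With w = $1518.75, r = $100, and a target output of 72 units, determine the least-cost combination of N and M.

N* = 16, M* = 81

Cost minimization requires the marginal rate of technical substitution to equal the input-price ratio: MP_N/MP_M = w/r.
Here MP_N/MP_M = (3/4)·(M/N)/(1/4) = 3·(M/N). Setting this equal to 1518.75/100 = 15.1875 gives M = 5.0625N.
Substituting into y = 72: 3·N^(3/4)·(5.0625N)^(1/4) = 72.
Solving, N = 16 and M = 81.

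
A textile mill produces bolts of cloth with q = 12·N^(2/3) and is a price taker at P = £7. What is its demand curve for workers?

MP_N = (2/3)·12·N^(-1/3) = 8·N^(-1/3).
Setting P·MP_N = w: 56·N^(-1/3) = w.
Solving for N: N^(-1/3) = w/56, so N = (56/w)^(3).

N(w) = 175616/w³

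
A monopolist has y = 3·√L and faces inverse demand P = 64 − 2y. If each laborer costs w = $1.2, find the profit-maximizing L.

L* = 25

Marginal revenue from the inverse demand is MR = 64 − 4y.
The marginal product is MP_L = 1.5·L^(-1/2).
A monopolist hires until marginal revenue product equals the wage: MR·MP_L = w.
At L, y = 3·√L. Substituting and solving: (64 − 12·√L)·1.5·L^(-1/2) = 1.2 gives L = 25.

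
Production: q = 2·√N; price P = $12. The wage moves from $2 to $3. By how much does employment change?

From P·MP_N = w with MP_N = N^(-1/2), the labor demand is N(w) = (12/w)^(2).
At w = 2: N = 36. At w = 3: N = 16.
ΔN = 16 − 36 = -20.

ΔN = -20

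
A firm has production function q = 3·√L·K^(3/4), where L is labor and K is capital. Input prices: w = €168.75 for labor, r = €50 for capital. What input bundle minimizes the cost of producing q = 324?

Cost minimization requires the marginal rate of technical substitution to equal the input-price ratio: MP_L/MP_K = w/r.
Here MP_L/MP_K = (1/2)·(K/L)/(3/4) = (2/3)·(K/L). Setting this equal to 168.75/50 = 3.375 gives K = 5.0625L.
Substituting into q = 324: 3·L^(1/2)·(5.0625L)^(3/4) = 324.
Solving, L = 16 and K = 81.

L* = 16, K* = 81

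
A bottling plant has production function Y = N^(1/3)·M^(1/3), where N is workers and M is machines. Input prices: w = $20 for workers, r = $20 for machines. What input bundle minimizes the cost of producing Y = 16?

Cost minimization requires the marginal rate of technical substitution to equal the input-price ratio: MP_N/MP_M = w/r.
Here MP_N/MP_M = (1/3)·(M/N)/(1/3) = (M/N). Setting this equal to 20/20 = 1 gives M = N.
Substituting into Y = 16: N^(1/3)·(N)^(1/3) = 16.
Solving, N = 64 and M = 64.

N* = 64, M* = 64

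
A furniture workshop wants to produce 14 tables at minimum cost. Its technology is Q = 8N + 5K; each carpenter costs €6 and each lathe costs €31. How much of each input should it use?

N* = 1.75, K* = 0

The inputs are perfect substitutes, so the firm uses whichever has the lower cost per unit of output.
Cost per unit of output via N is w/8 = 0.75; via K it is r/5 = 6.2. N is cheaper.
Producing Q = 14 with N alone: N = 1.75, K = 0.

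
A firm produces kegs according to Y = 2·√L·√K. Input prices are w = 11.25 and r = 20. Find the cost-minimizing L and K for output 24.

Cost minimization requires the marginal rate of technical substitution to equal the input-price ratio: MP_L/MP_K = w/r.
Here MP_L/MP_K = (1/2)·(K/L)/(1/2) = (K/L). Setting this equal to 11.25/20 = 0.5625 gives K = 0.5625L.
Substituting into Y = 24: 2·L^(1/2)·(0.5625L)^(1/2) = 24.
Solving, L = 16 and K = 9.

L* = 16, K* = 9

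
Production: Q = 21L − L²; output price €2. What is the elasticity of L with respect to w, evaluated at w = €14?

From P·MP_L = w with MP_L = 21 − 2L, labor demand is L(w) = (21 − w/2)/2.
dL/dw = −1/(4) = -0.25.
At w = 14, L = 7, so ε = (dL/dw)·(w/L) = (-0.25)·(14/7) = -0.5.

ε = -0.5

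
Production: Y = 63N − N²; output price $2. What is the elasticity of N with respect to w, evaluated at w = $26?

ε = -0.26

From P·MP_N = w with MP_N = 63 − 2N, labor demand is N(w) = (63 − w/2)/2.
dN/dw = −1/(4) = -0.25.
At w = 26, N = 25, so ε = (dN/dw)·(w/N) = (-0.25)·(26/25) = -0.26.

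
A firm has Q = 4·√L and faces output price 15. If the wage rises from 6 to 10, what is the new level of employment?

From P·MP_L = w with MP_L = 2·L^(-1/2), the labor demand is L(w) = (30/w)^(2).
At w = 6: L = 25. At w = 10: L = 9.

L* = 9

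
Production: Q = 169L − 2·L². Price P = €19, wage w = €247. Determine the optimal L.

The marginal product of L is MP_L = 169 − 4L.
A price-taking firm hires until the value of the marginal product equals the wage: P·MP_L = w, so 19·(169 − 4L) = 247.
Then 169 − 4L = 13, giving L = 39.

L* = 39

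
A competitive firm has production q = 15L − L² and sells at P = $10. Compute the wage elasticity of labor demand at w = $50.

ε = -0.5

From P·MP_L = w with MP_L = 15 − 2L, labor demand is L(w) = (15 − w/10)/2.
dL/dw = −1/(20) = -0.05.
At w = 50, L = 5, so ε = (dL/dw)·(w/L) = (-0.05)·(50/5) = -0.5.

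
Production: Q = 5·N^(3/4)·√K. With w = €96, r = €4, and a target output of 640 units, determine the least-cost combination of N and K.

Cost minimization requires the marginal rate of technical substitution to equal the input-price ratio: MP_N/MP_K = w/r.
Here MP_N/MP_K = (3/4)·(K/N)/(1/2) = 1.5·(K/N). Setting this equal to 96/4 = 24 gives K = 16N.
Substituting into Q = 640: 5·N^(3/4)·(16N)^(1/2) = 640.
Solving, N = 16 and K = 256.

N* = 16, K* = 256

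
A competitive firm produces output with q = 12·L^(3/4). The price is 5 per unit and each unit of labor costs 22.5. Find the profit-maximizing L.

L* = 16

MP_L = (3/4)·12·L^(-1/4) = 9·L^(-1/4).
Profit maximization for a price taker requires P·MP_L = w: 5·9·L^(-1/4) = 22.5.
So L^(-1/4) = 0.5, which gives L = 16.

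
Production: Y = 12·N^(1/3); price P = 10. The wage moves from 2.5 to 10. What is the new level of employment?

From P·MP_N = w with MP_N = 4·N^(-2/3), the labor demand is N(w) = (40/w)^(3/2).
At w = 2.5: N = 64. At w = 10: N = 8.

N* = 8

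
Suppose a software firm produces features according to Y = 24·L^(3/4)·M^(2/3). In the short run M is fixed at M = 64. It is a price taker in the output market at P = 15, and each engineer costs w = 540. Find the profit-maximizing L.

With M = 64, MP_L = (3/4)·24·L^(-1/4)·64^(2/3) = 288·L^(-1/4).
Profit maximization for a price taker requires P·MP_L = w: 15·288·L^(-1/4) = 540.
So L^(-1/4) = 0.125, which gives L = 4096.

L* = 4096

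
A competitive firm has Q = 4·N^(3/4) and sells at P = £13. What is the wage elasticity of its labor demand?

ε = -4

MP_N = (3/4)·4·N^(-1/4), so P·MP_N = w gives 39·N^(-1/4) = w.
Solving, N(w) = (39/w)^(4). This is a constant-elasticity form: N ∝ w^(−4), so ε = −4.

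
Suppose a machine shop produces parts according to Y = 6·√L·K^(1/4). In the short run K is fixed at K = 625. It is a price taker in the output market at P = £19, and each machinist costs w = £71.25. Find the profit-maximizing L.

L* = 16

With K = 625, MP_L = (1/2)·6·L^(-1/2)·625^(1/4) = 15·L^(-1/2).
Profit maximization for a price taker requires P·MP_L = w: 19·15·L^(-1/2) = 71.25.
So L^(-1/2) = 0.25, which gives L = 16.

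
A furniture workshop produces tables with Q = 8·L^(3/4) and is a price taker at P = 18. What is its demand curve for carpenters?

MP_L = (3/4)·8·L^(-1/4) = 6·L^(-1/4).
Setting P·MP_L = w: 108·L^(-1/4) = w.
Solving for L: L^(-1/4) = w/108, so L = (108/w)^(4).

L(w) = (108/w)^(4)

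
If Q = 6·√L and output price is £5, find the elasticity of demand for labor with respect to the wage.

ε = -2

MP_L = (1/2)·6·L^(-1/2), so P·MP_L = w gives 15·L^(-1/2) = w.
Solving, L(w) = (15/w)^(2). This is a constant-elasticity form: L ∝ w^(−2), so ε = −2.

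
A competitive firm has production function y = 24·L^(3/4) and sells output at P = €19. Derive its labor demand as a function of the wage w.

MP_L = (3/4)·24·L^(-1/4) = 18·L^(-1/4).
Setting P·MP_L = w: 342·L^(-1/4) = w.
Solving for L: L^(-1/4) = w/342, so L = (342/w)^(4).

L(w) = (342/w)^(4)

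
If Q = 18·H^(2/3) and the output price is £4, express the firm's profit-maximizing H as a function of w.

MP_H = (2/3)·18·H^(-1/3) = 12·H^(-1/3).
Setting P·MP_H = w: 48·H^(-1/3) = w.
Solving for H: H^(-1/3) = w/48, so H = (48/w)^(3).

H(w) = 110592/w³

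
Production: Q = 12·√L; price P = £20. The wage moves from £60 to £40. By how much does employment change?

ΔL = 5

From P·MP_L = w with MP_L = 6·L^(-1/2), the labor demand is L(w) = (120/w)^(2).
At w = 60: L = 4. At w = 40: L = 9.
ΔL = 9 − 4 = 5.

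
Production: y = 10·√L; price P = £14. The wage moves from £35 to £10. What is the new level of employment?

From P·MP_L = w with MP_L = 5·L^(-1/2), the labor demand is L(w) = (70/w)^(2).
At w = 35: L = 4. At w = 10: L = 49.

L* = 49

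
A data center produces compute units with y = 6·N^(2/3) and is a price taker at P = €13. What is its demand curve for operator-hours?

N(w) = 140608/w³

MP_N = (2/3)·6·N^(-1/3) = 4·N^(-1/3).
Setting P·MP_N = w: 52·N^(-1/3) = w.
Solving for N: N^(-1/3) = w/52, so N = (52/w)^(3).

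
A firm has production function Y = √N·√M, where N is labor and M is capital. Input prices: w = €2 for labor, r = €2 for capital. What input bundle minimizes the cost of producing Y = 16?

Cost minimization requires the marginal rate of technical substitution to equal the input-price ratio: MP_N/MP_M = w/r.
Here MP_N/MP_M = (1/2)·(M/N)/(1/2) = (M/N). Setting this equal to 2/2 = 1 gives M = N.
Substituting into Y = 16: N^(1/2)·(N)^(1/2) = 16.
Solving, N = 16 and M = 16.

N* = 16, M* = 16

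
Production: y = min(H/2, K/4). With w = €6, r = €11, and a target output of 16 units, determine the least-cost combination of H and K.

With a fixed-proportions technology, the cost-minimizing bundle uses no slack in either input: H/2 = K/4 = y.
So H = 2·16 = 32 and K = 4·16 = 64.

H* = 32, K* = 64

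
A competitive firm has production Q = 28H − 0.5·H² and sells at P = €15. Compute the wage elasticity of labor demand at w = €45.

ε = -0.12

From P·MP_H = w with MP_H = 28 − H, labor demand is H(w) = 28 − w/15.
dH/dw = −1/(15) = -1/15.
At w = 45, H = 25, so ε = (dH/dw)·(w/H) = (-1/15)·(45/25) = -0.12.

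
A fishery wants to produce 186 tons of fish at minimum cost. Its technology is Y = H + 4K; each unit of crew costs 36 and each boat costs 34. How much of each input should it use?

H* = 0, K* = 46.5

The inputs are perfect substitutes, so the firm uses whichever has the lower cost per unit of output.
Cost per unit of output via H is 36; via K it is 8.5. K is cheaper.
Producing Y = 186 with K alone: H = 0, K = 46.5.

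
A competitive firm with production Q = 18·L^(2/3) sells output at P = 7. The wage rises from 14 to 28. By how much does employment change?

From P·MP_L = w with MP_L = 12·L^(-1/3), the labor demand is L(w) = (84/w)^(3).
At w = 14: L = 216. At w = 28: L = 27.
ΔL = 27 − 216 = -189.

ΔL = -189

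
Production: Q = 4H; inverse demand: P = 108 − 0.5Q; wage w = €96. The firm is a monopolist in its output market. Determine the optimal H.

H* = 21

Marginal revenue from the inverse demand is MR = 108 − Q.
The marginal product is MP_H = 4.
A monopolist hires until marginal revenue product equals the wage: MR·MP_H = w.
(108 − 4H)·4 = 96, so H = 21.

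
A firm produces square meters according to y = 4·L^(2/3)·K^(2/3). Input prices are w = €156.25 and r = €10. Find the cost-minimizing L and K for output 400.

L* = 8, K* = 125

Cost minimization requires the marginal rate of technical substitution to equal the input-price ratio: MP_L/MP_K = w/r.
Here MP_L/MP_K = (2/3)·(K/L)/(2/3) = (K/L). Setting this equal to 156.25/10 = 15.625 gives K = 15.625L.
Substituting into y = 400: 4·L^(2/3)·(15.625L)^(2/3) = 400.
Solving, L = 8 and K = 125.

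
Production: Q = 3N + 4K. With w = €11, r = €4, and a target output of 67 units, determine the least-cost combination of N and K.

N* = 0, K* = 16.75

The inputs are perfect substitutes, so the firm uses whichever has the lower cost per unit of output.
Cost per unit of output via N is w/3 = 11/3; via K it is r/4 = 1. K is cheaper.
Producing Q = 67 with K alone: N = 0, K = 16.75.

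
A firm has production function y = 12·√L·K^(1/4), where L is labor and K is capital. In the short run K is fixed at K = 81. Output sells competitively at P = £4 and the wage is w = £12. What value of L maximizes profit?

L* = 36

With K = 81, MP_L = (1/2)·12·L^(-1/2)·81^(1/4) = 18·L^(-1/2).
Profit maximization for a price taker requires P·MP_L = w: 4·18·L^(-1/2) = 12.
So L^(-1/2) = 1/6, which gives L = 36.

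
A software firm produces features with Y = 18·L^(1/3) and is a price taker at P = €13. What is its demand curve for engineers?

MP_L = (1/3)·18·L^(-2/3) = 6·L^(-2/3).
Setting P·MP_L = w: 78·L^(-2/3) = w.
Solving for L: L^(-2/3) = w/78, so L = (78/w)^(3/2).

L(w) = (78/w)^(3/2)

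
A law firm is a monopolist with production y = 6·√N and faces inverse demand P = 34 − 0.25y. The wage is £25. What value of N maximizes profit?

Marginal revenue from the inverse demand is MR = 34 − 0.5y.
The marginal product is MP_N = 3·N^(-1/2).
A monopolist hires until marginal revenue product equals the wage: MR·MP_N = w.
At N, y = 6·√N. Substituting and solving: (34 − 3·√N)·3·N^(-1/2) = 25 gives N = 9.

N* = 9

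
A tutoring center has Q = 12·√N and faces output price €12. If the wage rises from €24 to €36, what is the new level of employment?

From P·MP_N = w with MP_N = 6·N^(-1/2), the labor demand is N(w) = (72/w)^(2).
At w = 24: N = 9. At w = 36: N = 4.

N* = 4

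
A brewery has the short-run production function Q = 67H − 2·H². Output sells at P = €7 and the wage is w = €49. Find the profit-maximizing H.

The marginal product of H is MP_H = 67 − 4H.
A price-taking firm hires until the value of the marginal product equals the wage: P·MP_H = w, so 7·(67 − 4H) = 49.
Then 67 − 4H = 7, giving H = 15.

H* = 15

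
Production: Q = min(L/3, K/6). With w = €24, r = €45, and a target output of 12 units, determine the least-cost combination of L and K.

L* = 36, K* = 72

With a fixed-proportions technology, the cost-minimizing bundle uses no slack in either input: L/3 = K/6 = Q.
So L = 3·12 = 36 and K = 6·12 = 72.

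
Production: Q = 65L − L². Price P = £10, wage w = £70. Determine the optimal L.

The marginal product of L is MP_L = 65 − 2L.
A price-taking firm hires until the value of the marginal product equals the wage: P·MP_L = w, so 10·(65 − 2L) = 70.
Then 65 − 2L = 7, giving L = 29.

L* = 29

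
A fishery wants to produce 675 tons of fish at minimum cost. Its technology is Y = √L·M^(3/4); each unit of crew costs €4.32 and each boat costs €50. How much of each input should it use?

L* = 625, M* = 81

Cost minimization requires the marginal rate of technical substitution to equal the input-price ratio: MP_L/MP_M = w/r.
Here MP_L/MP_M = (1/2)·(M/L)/(3/4) = (2/3)·(M/L). Setting this equal to 4.32/50 = 0.0864 gives M = 0.1296L.
Substituting into Y = 675: L^(1/2)·(0.1296L)^(3/4) = 675.
Solving, L = 625 and M = 81.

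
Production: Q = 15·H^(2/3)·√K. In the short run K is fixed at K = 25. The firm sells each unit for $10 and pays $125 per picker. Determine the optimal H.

With K = 25, MP_H = (2/3)·15·H^(-1/3)·25^(1/2) = 50·H^(-1/3).
Profit maximization for a price taker requires P·MP_H = w: 10·50·H^(-1/3) = 125.
So H^(-1/3) = 0.25, which gives H = 64.

H* = 64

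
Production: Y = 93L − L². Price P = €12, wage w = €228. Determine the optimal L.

The marginal product of L is MP_L = 93 − 2L.
A price-taking firm hires until the value of the marginal product equals the wage: P·MP_L = w, so 12·(93 − 2L) = 228.
Then 93 − 2L = 19, giving L = 37.

L* = 37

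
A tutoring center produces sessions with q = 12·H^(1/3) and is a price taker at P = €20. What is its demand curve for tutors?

H(w) = (80/w)^(3/2)

MP_H = (1/3)·12·H^(-2/3) = 4·H^(-2/3).
Setting P·MP_H = w: 80·H^(-2/3) = w.
Solving for H: H^(-2/3) = w/80, so H = (80/w)^(3/2).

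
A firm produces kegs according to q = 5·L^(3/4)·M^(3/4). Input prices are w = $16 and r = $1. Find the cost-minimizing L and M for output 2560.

L* = 16, M* = 256

Cost minimization requires the marginal rate of technical substitution to equal the input-price ratio: MP_L/MP_M = w/r.
Here MP_L/MP_M = (3/4)·(M/L)/(3/4) = (M/L). Setting this equal to 16/1 = 16 gives M = 16L.
Substituting into q = 2560: 5·L^(3/4)·(16L)^(3/4) = 2560.
Solving, L = 16 and M = 256.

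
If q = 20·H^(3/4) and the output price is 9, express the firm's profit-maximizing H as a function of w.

H(w) = (135/w)^(4)

MP_H = (3/4)·20·H^(-1/4) = 15·H^(-1/4).
Setting P·MP_H = w: 135·H^(-1/4) = w.
Solving for H: H^(-1/4) = w/135, so H = (135/w)^(4).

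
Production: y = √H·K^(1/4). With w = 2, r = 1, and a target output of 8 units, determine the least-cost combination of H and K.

Cost minimization requires the marginal rate of technical substitution to equal the input-price ratio: MP_H/MP_K = w/r.
Here MP_H/MP_K = (1/2)·(K/H)/(1/4) = 2·(K/H). Setting this equal to 2/1 = 2 gives K = H.
Substituting into y = 8: H^(1/2)·(H)^(1/4) = 8.
Solving, H = 16 and K = 16.

H* = 16, K* = 16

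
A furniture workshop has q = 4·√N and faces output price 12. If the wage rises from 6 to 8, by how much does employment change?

From P·MP_N = w with MP_N = 2·N^(-1/2), the labor demand is N(w) = (24/w)^(2).
At w = 6: N = 16. At w = 8: N = 9.
ΔN = 9 − 16 = -7.

ΔN = -7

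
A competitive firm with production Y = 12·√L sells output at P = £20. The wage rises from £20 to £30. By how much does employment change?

From P·MP_L = w with MP_L = 6·L^(-1/2), the labor demand is L(w) = (120/w)^(2).
At w = 20: L = 36. At w = 30: L = 16.
ΔL = 16 − 36 = -20.

ΔL = -20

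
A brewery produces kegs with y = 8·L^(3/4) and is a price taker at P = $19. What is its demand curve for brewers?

MP_L = (3/4)·8·L^(-1/4) = 6·L^(-1/4).
Setting P·MP_L = w: 114·L^(-1/4) = w.
Solving for L: L^(-1/4) = w/114, so L = (114/w)^(4).

L(w) = (114/w)^(4)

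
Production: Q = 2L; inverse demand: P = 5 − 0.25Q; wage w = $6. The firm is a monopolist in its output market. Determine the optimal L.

Marginal revenue from the inverse demand is MR = 5 − 0.5Q.
The marginal product is MP_L = 2.
A monopolist hires until marginal revenue product equals the wage: MR·MP_L = w.
(5 − L)·2 = 6, so L = 2.

L* = 2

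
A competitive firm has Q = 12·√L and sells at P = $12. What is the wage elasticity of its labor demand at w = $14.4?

MP_L = (1/2)·12·L^(-1/2), so P·MP_L = w gives 72·L^(-1/2) = w.
Solving, L(w) = (72/w)^(2). This is a constant-elasticity form: L ∝ w^(−2), so ε = −2.

ε = -2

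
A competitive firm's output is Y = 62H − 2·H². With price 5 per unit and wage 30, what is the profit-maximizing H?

The marginal product of H is MP_H = 62 − 4H.
A price-taking firm hires until the value of the marginal product equals the wage: P·MP_H = w, so 5·(62 − 4H) = 30.
Then 62 − 4H = 6, giving H = 14.

H* = 14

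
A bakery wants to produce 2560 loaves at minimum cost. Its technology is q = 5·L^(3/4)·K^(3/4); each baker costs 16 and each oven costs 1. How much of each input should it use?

L* = 16, K* = 256

Cost minimization requires the marginal rate of technical substitution to equal the input-price ratio: MP_L/MP_K = w/r.
Here MP_L/MP_K = (3/4)·(K/L)/(3/4) = (K/L). Setting this equal to 16/1 = 16 gives K = 16L.
Substituting into q = 2560: 5·L^(3/4)·(16L)^(3/4) = 2560.
Solving, L = 16 and K = 256.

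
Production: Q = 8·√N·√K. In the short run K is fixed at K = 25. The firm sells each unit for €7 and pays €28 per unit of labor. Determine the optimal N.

With K = 25, MP_N = (1/2)·8·N^(-1/2)·25^(1/2) = 20·N^(-1/2).
Profit maximization for a price taker requires P·MP_N = w: 7·20·N^(-1/2) = 28.
So N^(-1/2) = 0.2, which gives N = 25.

N* = 25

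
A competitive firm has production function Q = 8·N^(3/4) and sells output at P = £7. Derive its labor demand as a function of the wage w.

MP_N = (3/4)·8·N^(-1/4) = 6·N^(-1/4).
Setting P·MP_N = w: 42·N^(-1/4) = w.
Solving for N: N^(-1/4) = w/42, so N = (42/w)^(4).

N(w) = 3111696/w^(4)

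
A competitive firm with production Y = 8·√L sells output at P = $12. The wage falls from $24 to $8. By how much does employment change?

From P·MP_L = w with MP_L = 4·L^(-1/2), the labor demand is L(w) = (48/w)^(2).
At w = 24: L = 4. At w = 8: L = 36.
ΔL = 36 − 4 = 32.

ΔL = 32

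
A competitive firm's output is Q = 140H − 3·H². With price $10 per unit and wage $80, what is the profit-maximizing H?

The marginal product of H is MP_H = 140 − 6H.
A price-taking firm hires until the value of the marginal product equals the wage: P·MP_H = w, so 10·(140 − 6H) = 80.
Then 140 − 6H = 8, giving H = 22.

H* = 22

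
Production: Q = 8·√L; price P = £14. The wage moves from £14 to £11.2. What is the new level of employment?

L* = 25

From P·MP_L = w with MP_L = 4·L^(-1/2), the labor demand is L(w) = (56/w)^(2).
At w = 14: L = 16. At w = 11.2: L = 25.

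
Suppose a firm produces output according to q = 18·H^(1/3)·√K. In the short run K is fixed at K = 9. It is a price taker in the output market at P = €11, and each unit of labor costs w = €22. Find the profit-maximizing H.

H* = 27

With K = 9, MP_H = (1/3)·18·H^(-2/3)·9^(1/2) = 18·H^(-2/3).
Profit maximization for a price taker requires P·MP_H = w: 11·18·H^(-2/3) = 22.
So H^(-2/3) = 1/9, which gives H = 27.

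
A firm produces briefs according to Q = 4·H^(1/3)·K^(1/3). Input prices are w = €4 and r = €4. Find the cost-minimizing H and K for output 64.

H* = 64, K* = 64

Cost minimization requires the marginal rate of technical substitution to equal the input-price ratio: MP_H/MP_K = w/r.
Here MP_H/MP_K = (1/3)·(K/H)/(1/3) = (K/H). Setting this equal to 4/4 = 1 gives K = H.
Substituting into Q = 64: 4·H^(1/3)·(H)^(1/3) = 64.
Solving, H = 64 and K = 64.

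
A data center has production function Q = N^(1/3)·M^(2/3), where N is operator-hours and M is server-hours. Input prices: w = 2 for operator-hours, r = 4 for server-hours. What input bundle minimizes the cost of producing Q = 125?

N* = 125, M* = 125

Cost minimization requires the marginal rate of technical substitution to equal the input-price ratio: MP_N/MP_M = w/r.
Here MP_N/MP_M = (1/3)·(M/N)/(2/3) = 0.5·(M/N). Setting this equal to 2/4 = 0.5 gives M = N.
Substituting into Q = 125: N^(1/3)·(N)^(2/3) = 125.
Solving, N = 125 and M = 125.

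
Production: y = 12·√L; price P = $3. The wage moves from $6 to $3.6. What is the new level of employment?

From P·MP_L = w with MP_L = 6·L^(-1/2), the labor demand is L(w) = (18/w)^(2).
At w = 6: L = 9. At w = 3.6: L = 25.

L* = 25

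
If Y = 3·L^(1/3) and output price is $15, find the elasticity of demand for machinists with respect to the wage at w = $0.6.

ε = -1.5

MP_L = (1/3)·3·L^(-2/3), so P·MP_L = w gives 15·L^(-2/3) = w.
Solving, L(w) = (15/w)^(3/2). This is a constant-elasticity form: L ∝ w^(−3/2), so ε = −3/2.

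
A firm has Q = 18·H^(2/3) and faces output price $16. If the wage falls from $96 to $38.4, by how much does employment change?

From P·MP_H = w with MP_H = 12·H^(-1/3), the labor demand is H(w) = (192/w)^(3).
At w = 96: H = 8. At w = 38.4: H = 125.
ΔH = 125 − 8 = 117.

ΔH = 117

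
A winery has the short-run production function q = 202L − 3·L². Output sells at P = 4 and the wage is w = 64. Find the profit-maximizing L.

L* = 31

The marginal product of L is MP_L = 202 − 6L.
A price-taking firm hires until the value of the marginal product equals the wage: P·MP_L = w, so 4·(202 − 6L) = 64.
Then 202 − 6L = 16, giving L = 31.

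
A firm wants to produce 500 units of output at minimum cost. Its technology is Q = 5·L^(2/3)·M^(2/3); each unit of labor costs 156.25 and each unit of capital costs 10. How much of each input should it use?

Cost minimization requires the marginal rate of technical substitution to equal the input-price ratio: MP_L/MP_M = w/r.
Here MP_L/MP_M = (2/3)·(M/L)/(2/3) = (M/L). Setting this equal to 156.25/10 = 15.625 gives M = 15.625L.
Substituting into Q = 500: 5·L^(2/3)·(15.625L)^(2/3) = 500.
Solving, L = 8 and M = 125.

L* = 8, M* = 125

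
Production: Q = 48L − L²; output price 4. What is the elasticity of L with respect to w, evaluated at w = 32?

ε = -0.2

From P·MP_L = w with MP_L = 48 − 2L, labor demand is L(w) = (48 − w/4)/2.
dL/dw = −1/(8) = -0.125.
At w = 32, L = 20, so ε = (dL/dw)·(w/L) = (-0.125)·(32/20) = -0.2.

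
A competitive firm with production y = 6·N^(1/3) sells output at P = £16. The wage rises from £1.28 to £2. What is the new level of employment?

From P·MP_N = w with MP_N = 2·N^(-2/3), the labor demand is N(w) = (32/w)^(3/2).
At w = 1.28: N = 125. At w = 2: N = 64.

N* = 64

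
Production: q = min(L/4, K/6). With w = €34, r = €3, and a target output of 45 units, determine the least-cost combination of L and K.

With a fixed-proportions technology, the cost-minimizing bundle uses no slack in either input: L/4 = K/6 = q.
So L = 4·45 = 180 and K = 6·45 = 270.

L* = 180, K* = 270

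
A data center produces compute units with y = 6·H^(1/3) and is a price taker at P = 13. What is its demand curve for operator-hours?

H(w) = (26/w)^(3/2)

MP_H = (1/3)·6·H^(-2/3) = 2·H^(-2/3).
Setting P·MP_H = w: 26·H^(-2/3) = w.
Solving for H: H^(-2/3) = w/26, so H = (26/w)^(3/2).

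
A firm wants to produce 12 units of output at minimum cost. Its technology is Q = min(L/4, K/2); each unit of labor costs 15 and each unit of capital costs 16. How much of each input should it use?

With a fixed-proportions technology, the cost-minimizing bundle uses no slack in either input: L/4 = K/2 = Q.
So L = 4·12 = 48 and K = 2·12 = 24.

L* = 48, K* = 24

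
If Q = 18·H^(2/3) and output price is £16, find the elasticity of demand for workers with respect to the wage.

ε = -3

MP_H = (2/3)·18·H^(-1/3), so P·MP_H = w gives 192·H^(-1/3) = w.
Solving, H(w) = (192/w)^(3). This is a constant-elasticity form: H ∝ w^(−3), so ε = −3.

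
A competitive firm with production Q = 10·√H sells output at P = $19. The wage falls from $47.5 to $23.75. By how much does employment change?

From P·MP_H = w with MP_H = 5·H^(-1/2), the labor demand is H(w) = (95/w)^(2).
At w = 47.5: H = 4. At w = 23.75: H = 16.
ΔH = 16 − 4 = 12.

ΔH = 12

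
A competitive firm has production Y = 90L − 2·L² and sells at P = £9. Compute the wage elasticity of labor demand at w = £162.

From P·MP_L = w with MP_L = 90 − 4L, labor demand is L(w) = (90 − w/9)/4.
dL/dw = −1/(36) = -1/36.
At w = 162, L = 18, so ε = (dL/dw)·(w/L) = (-1/36)·(162/18) = -0.25.

ε = -0.25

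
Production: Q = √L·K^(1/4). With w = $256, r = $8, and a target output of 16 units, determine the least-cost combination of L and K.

Cost minimization requires the marginal rate of technical substitution to equal the input-price ratio: MP_L/MP_K = w/r.
Here MP_L/MP_K = (1/2)·(K/L)/(1/4) = 2·(K/L). Setting this equal to 256/8 = 32 gives K = 16L.
Substituting into Q = 16: L^(1/2)·(16L)^(1/4) = 16.
Solving, L = 16 and K = 256.

L* = 16, K* = 256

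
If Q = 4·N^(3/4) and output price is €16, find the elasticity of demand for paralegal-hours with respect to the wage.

MP_N = (3/4)·4·N^(-1/4), so P·MP_N = w gives 48·N^(-1/4) = w.
Solving, N(w) = (48/w)^(4). This is a constant-elasticity form: N ∝ w^(−4), so ε = −4.

ε = -4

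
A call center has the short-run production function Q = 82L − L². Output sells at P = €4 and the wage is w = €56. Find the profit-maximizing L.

The marginal product of L is MP_L = 82 − 2L.
A price-taking firm hires until the value of the marginal product equals the wage: P·MP_L = w, so 4·(82 − 2L) = 56.
Then 82 − 2L = 14, giving L = 34.

L* = 34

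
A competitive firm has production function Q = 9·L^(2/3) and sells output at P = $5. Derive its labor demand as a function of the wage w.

L(w) = 27000/w³

MP_L = (2/3)·9·L^(-1/3) = 6·L^(-1/3).
Setting P·MP_L = w: 30·L^(-1/3) = w.
Solving for L: L^(-1/3) = w/30, so L = (30/w)^(3).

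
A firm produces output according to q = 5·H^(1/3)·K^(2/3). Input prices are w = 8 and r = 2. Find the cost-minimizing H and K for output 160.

Cost minimization requires the marginal rate of technical substitution to equal the input-price ratio: MP_H/MP_K = w/r.
Here MP_H/MP_K = (1/3)·(K/H)/(2/3) = 0.5·(K/H). Setting this equal to 8/2 = 4 gives K = 8H.
Substituting into q = 160: 5·H^(1/3)·(8H)^(2/3) = 160.
Solving, H = 8 and K = 64.

H* = 8, K* = 64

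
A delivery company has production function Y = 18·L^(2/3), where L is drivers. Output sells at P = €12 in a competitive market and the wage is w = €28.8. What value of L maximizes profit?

L* = 125

MP_L = (2/3)·18·L^(-1/3) = 12·L^(-1/3).
Profit maximization for a price taker requires P·MP_L = w: 12·12·L^(-1/3) = 28.8.
So L^(-1/3) = 0.2, which gives L = 125.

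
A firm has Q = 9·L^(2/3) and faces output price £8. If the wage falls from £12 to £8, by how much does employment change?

From P·MP_L = w with MP_L = 6·L^(-1/3), the labor demand is L(w) = (48/w)^(3).
At w = 12: L = 64. At w = 8: L = 216.
ΔL = 216 − 64 = 152.

ΔL = 152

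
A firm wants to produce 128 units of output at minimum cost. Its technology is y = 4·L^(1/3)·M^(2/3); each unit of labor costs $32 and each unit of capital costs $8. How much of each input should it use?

Cost minimization requires the marginal rate of technical substitution to equal the input-price ratio: MP_L/MP_M = w/r.
Here MP_L/MP_M = (1/3)·(M/L)/(2/3) = 0.5·(M/L). Setting this equal to 32/8 = 4 gives M = 8L.
Substituting into y = 128: 4·L^(1/3)·(8L)^(2/3) = 128.
Solving, L = 8 and M = 64.

L* = 8, M* = 64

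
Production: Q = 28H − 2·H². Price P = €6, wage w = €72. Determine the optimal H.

The marginal product of H is MP_H = 28 − 4H.
A price-taking firm hires until the value of the marginal product equals the wage: P·MP_H = w, so 6·(28 − 4H) = 72.
Then 28 − 4H = 12, giving H = 4.

H* = 4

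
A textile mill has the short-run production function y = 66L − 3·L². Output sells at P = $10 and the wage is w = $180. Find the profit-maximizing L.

L* = 8

The marginal product of L is MP_L = 66 − 6L.
A price-taking firm hires until the value of the marginal product equals the wage: P·MP_L = w, so 10·(66 − 6L) = 180.
Then 66 − 6L = 18, giving L = 8.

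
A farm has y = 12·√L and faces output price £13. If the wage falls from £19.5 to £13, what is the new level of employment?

From P·MP_L = w with MP_L = 6·L^(-1/2), the labor demand is L(w) = (78/w)^(2).
At w = 19.5: L = 16. At w = 13: L = 36.

L* = 36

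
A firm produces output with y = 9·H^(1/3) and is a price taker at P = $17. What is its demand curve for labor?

H(w) = (51/w)^(3/2)

MP_H = (1/3)·9·H^(-2/3) = 3·H^(-2/3).
Setting P·MP_H = w: 51·H^(-2/3) = w.
Solving for H: H^(-2/3) = w/51, so H = (51/w)^(3/2).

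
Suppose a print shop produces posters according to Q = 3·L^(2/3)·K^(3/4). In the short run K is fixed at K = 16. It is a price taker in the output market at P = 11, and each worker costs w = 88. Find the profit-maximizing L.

L* = 8

With K = 16, MP_L = (2/3)·3·L^(-1/3)·16^(3/4) = 16·L^(-1/3).
Profit maximization for a price taker requires P·MP_L = w: 11·16·L^(-1/3) = 88.
So L^(-1/3) = 0.5, which gives L = 8.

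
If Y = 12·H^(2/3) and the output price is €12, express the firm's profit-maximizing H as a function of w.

MP_H = (2/3)·12·H^(-1/3) = 8·H^(-1/3).
Setting P·MP_H = w: 96·H^(-1/3) = w.
Solving for H: H^(-1/3) = w/96, so H = (96/w)^(3).

H(w) = 884736/w³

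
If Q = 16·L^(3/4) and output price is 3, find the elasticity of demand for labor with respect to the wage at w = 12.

ε = -4

MP_L = (3/4)·16·L^(-1/4), so P·MP_L = w gives 36·L^(-1/4) = w.
Solving, L(w) = (36/w)^(4). This is a constant-elasticity form: L ∝ w^(−4), so ε = −4.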